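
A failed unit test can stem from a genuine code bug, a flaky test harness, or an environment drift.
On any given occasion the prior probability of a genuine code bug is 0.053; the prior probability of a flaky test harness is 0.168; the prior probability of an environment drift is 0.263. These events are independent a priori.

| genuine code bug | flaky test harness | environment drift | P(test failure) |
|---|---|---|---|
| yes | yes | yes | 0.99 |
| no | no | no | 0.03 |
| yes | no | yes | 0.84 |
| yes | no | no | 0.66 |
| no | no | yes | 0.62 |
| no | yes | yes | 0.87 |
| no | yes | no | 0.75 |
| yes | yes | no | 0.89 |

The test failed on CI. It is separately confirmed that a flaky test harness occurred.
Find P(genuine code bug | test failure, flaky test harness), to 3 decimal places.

P(genuine code bug | test failure, flaky test harness) ≈ 0.062

Sum P(test failure|·) weighted by the priors over the 4 (genuine code bug, environment drift) configurations:
  P(test failure | flaky test harness) = 0.75×0.947×0.737 + 0.87×0.947×0.263 + 0.89×0.053×0.737 + 0.99×0.053×0.263
        = 0.523454 + 0.216683 + 0.034764 + 0.013800 = 0.788701
Configurations with genuine code bug contribute 0.048564, so
  P(genuine code bug | test failure, flaky test harness) = 0.048564 / 0.788701 ≈ 0.062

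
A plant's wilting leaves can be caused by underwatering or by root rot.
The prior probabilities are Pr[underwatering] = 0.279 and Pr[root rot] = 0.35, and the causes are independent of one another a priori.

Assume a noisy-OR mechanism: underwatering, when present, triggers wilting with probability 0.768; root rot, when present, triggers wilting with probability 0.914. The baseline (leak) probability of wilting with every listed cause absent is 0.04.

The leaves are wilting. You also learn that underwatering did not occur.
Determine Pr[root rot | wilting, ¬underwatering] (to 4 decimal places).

Pr[root rot | wilting, ¬underwatering] ≈ 0.9251

Under noisy-OR, P(wilting | causes) = 1 − (1−0.04)·∏(1−qᵢ) over the active causes.
P(wilting | ¬underwatering) = 0.04·0.65 + 0.91744·0.35 = 0.026000 + 0.321104 = 0.347104
Of this, 0.321104 comes from 0.91744·0.35 (the root rot=true cases).
Hence the posterior is 0.321104/0.347104 ≈ 0.9251.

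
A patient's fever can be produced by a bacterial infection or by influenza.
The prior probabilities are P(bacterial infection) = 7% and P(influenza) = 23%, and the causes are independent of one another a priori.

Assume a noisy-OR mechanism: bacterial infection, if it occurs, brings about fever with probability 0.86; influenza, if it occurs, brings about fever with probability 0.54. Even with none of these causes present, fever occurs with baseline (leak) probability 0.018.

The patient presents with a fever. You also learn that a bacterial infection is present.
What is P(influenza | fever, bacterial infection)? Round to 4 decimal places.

P(influenza | fever, bacterial infection) ≈ 0.2449

Under noisy-OR, P(fever | causes) = 1 − (1−0.018)·∏(1−qᵢ) over the active causes.
For the numerator, keep only influenza=true terms: 0.936759×0.23 = 0.215455
Normalizer over all consistent configurations: 0.86252×0.77 + 0.936759×0.23 = 0.879595
P(influenza | fever, bacterial infection) = 0.215455/0.879595 ≈ 0.2449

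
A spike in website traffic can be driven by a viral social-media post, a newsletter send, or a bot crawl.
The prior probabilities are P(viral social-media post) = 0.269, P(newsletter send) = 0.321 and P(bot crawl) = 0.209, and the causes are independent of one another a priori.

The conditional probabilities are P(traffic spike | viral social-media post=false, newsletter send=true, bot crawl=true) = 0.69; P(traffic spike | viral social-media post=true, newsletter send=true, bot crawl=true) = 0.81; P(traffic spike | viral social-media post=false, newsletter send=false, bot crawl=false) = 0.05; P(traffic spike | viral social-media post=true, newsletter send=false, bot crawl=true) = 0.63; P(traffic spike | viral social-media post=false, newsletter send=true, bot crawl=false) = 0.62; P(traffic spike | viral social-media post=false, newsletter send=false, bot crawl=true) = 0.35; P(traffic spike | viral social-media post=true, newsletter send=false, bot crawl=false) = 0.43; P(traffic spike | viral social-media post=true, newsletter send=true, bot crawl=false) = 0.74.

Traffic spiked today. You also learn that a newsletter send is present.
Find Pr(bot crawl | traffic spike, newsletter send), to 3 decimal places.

Pr(bot crawl | traffic spike, newsletter send) ≈ 0.226

By total probability over the 4 (viral social-media post, bot crawl) configurations:
  P(traffic spike | newsletter send) = 0.62·0.731·0.791 + 0.69·0.731·0.209 + 0.74·0.269·0.791 + 0.81·0.269·0.209
        = 0.358497 + 0.105418 + 0.157456 + 0.045539 = 0.666910
Keeping only the bot crawl-present terms gives 0.150957, so
  P(bot crawl | traffic spike, newsletter send) = 0.150957 / 0.666910 ≈ 0.226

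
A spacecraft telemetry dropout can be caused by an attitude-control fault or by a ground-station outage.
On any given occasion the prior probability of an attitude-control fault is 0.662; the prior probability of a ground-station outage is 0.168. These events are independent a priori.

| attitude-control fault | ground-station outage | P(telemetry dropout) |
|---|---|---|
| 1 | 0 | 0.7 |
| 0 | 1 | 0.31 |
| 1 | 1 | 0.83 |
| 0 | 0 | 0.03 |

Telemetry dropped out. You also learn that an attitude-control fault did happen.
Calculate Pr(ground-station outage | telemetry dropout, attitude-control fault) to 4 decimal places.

Pr(ground-station outage | telemetry dropout, attitude-control fault) ≈ 0.1932

Enumerate both values of ground-station outage and weight by the priors:
  P(telemetry dropout | attitude-control fault) = 0.7·0.832 + 0.83·0.168
        = 0.582400 + 0.139440 = 0.721840
Keeping only the ground-station outage-present terms gives 0.139440, so
  P(ground-station outage | telemetry dropout, attitude-control fault) = 0.139440 / 0.721840 ≈ 0.1932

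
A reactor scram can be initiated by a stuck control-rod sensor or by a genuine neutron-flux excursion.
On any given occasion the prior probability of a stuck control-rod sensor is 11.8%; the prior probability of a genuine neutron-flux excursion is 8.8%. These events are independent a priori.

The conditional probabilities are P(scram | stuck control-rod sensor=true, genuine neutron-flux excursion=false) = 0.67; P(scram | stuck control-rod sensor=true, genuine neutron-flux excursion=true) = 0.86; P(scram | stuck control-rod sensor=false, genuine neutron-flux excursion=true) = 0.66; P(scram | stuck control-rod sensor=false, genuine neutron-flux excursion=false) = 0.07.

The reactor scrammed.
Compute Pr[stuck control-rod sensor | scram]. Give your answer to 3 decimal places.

Pr[stuck control-rod sensor | scram] ≈ 0.430

P(scram) = 0.07×0.882×0.912 + 0.66×0.882×0.088 + 0.67×0.118×0.912 + 0.86×0.118×0.088 = 0.056307 + 0.051227 + 0.072103 + 0.008930 = 0.188567
Restricting to configurations with stuck control-rod sensor present: 0.072103 + 0.008930 = 0.081033.
P(stuck control-rod sensor | scram) = 0.081033 / 0.188567 ≈ 0.430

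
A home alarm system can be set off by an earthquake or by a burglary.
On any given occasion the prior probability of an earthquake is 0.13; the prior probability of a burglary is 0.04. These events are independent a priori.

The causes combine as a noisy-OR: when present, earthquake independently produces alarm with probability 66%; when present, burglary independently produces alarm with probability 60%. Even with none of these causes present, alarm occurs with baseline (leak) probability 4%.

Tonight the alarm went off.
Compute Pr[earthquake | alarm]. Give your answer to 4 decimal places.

Under noisy-OR, P(alarm | causes) = 1 − (1−0.04)·∏(1−qᵢ) over the active causes.
P(alarm) = 0.04*0.87*0.96 + 0.616*0.87*0.04 + 0.6736*0.13*0.96 + 0.86944*0.13*0.04 = 0.033408 + 0.021437 + 0.084065 + 0.004521 = 0.143431
Restricting to configurations with earthquake present: 0.084065 + 0.004521 = 0.088586.
P(earthquake | alarm) = 0.088586 / 0.143431 ≈ 0.6176

Pr[earthquake | alarm] ≈ 0.6176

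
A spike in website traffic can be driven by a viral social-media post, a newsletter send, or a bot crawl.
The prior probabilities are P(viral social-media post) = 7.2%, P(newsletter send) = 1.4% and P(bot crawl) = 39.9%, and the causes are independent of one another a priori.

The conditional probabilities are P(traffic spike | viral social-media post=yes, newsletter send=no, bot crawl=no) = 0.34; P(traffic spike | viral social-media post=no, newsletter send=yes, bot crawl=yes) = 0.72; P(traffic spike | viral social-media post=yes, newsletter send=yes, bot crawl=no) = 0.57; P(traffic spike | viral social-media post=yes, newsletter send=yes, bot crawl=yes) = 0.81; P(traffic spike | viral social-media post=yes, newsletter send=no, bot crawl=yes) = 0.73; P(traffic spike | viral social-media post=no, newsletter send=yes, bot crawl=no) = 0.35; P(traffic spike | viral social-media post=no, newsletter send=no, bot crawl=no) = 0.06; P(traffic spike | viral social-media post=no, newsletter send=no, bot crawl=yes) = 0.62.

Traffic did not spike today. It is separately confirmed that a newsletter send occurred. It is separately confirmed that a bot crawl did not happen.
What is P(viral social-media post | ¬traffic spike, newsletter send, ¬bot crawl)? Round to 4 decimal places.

P(viral social-media post | ¬traffic spike, newsletter send, ¬bot crawl) ≈ 0.0488

P(¬traffic spike | newsletter send, ¬bot crawl) = 0.65×0.928 + 0.43×0.072 = 0.603200 + 0.030960 = 0.634160
Restricting to configurations with viral social-media post present: 0.43×0.072 = 0.030960.
P(viral social-media post | ¬traffic spike, newsletter send, ¬bot crawl) = 0.030960 / 0.634160 ≈ 0.0488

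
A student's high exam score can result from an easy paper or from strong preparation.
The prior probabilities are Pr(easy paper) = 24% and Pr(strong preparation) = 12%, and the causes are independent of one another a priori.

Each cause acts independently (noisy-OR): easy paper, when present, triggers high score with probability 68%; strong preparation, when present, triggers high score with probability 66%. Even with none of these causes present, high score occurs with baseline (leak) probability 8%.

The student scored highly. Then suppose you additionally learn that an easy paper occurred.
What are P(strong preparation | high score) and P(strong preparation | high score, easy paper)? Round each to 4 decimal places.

P(strong preparation | high score) ≈ 0.3043; P(strong preparation | high score, easy paper) ≈ 0.1481

Under noisy-OR, P(high score | causes) = 1 − (1−0.08)·∏(1−qᵢ) over the active causes.
Enumerate the 4 (easy paper, strong preparation) configurations and weight by the priors:
  P(high score) = 0.08×0.76×0.88 + 0.6872×0.76×0.12 + 0.7056×0.24×0.88 + 0.899904×0.24×0.12
        = 0.053504 + 0.062673 + 0.149023 + 0.025917 = 0.291117
The terms with strong preparation present sum to 0.088590, so
  P(strong preparation | high score) = 0.088590 / 0.291117 ≈ 0.3043

Now condition on the additional information:
For the numerator, keep only strong preparation=true terms: 0.899904·0.12 = 0.107988
Denominator P(high score | easy paper): 0.7056·0.88 + 0.899904·0.12 = 0.728916
Posterior = 0.107988 / 0.728916 ≈ 0.1481
Conditioning on easy paper lowers the posterior on strong preparation: the classic explaining-away effect in a common-effect structure.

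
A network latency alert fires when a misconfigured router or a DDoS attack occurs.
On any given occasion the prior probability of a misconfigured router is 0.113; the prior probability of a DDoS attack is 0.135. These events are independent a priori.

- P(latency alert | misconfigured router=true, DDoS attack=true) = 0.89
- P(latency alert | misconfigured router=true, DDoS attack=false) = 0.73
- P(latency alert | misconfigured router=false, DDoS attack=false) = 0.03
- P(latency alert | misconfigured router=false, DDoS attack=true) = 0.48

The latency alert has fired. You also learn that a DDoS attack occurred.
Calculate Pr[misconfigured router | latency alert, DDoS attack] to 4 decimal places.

Pr[misconfigured router | latency alert, DDoS attack] ≈ 0.1911

Sum P(latency alert|·) weighted by the priors over both values of misconfigured router:
  P(latency alert | DDoS attack) = 0.48×0.887 + 0.89×0.113
        = 0.425760 + 0.100570 = 0.526330
Configurations with misconfigured router contribute 0.100570, so
  P(misconfigured router | latency alert, DDoS attack) = 0.100570 / 0.526330 ≈ 0.1911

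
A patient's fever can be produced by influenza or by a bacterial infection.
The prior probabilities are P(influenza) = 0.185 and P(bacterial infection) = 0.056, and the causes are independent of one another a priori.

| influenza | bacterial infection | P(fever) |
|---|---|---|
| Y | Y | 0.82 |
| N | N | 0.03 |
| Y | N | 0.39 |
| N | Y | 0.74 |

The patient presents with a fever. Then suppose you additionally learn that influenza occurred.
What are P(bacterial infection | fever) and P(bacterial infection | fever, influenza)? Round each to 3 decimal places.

Weight on bacterial infection=true, given the evidence: 0.033774 + 0.008495 = 0.042269
The normalizing constant is 0.03×0.815×0.944 + 0.74×0.815×0.056 + 0.39×0.185×0.944 + 0.82×0.185×0.056 = 0.133460
P(bacterial infection | fever) = 0.042269/0.133460 ≈ 0.317

Now condition on the additional information:
Numerator (weight on configurations with bacterial infection): 0.82*0.056 = 0.045920
Normalizer over all consistent configurations: 0.39*0.944 + 0.82*0.056 = 0.414080
P(bacterial infection | fever, influenza) = 0.045920/0.414080 ≈ 0.111
This is intercausal reasoning (explaining away): once influenza accounts for the fever, bacterial infection becomes less likely.

P(bacterial infection | fever) ≈ 0.317; P(bacterial infection | fever, influenza) ≈ 0.111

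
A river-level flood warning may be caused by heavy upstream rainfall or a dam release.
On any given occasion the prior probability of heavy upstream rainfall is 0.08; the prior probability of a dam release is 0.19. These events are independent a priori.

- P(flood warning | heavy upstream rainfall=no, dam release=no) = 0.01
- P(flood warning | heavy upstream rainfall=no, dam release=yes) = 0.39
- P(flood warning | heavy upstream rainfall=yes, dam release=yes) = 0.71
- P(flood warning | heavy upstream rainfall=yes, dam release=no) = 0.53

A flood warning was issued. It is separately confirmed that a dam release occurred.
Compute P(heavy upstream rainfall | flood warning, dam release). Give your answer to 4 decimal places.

P(heavy upstream rainfall | flood warning, dam release) ≈ 0.1367

Weight on heavy upstream rainfall=true, given the evidence: 0.71×0.08 = 0.056800
Denominator P(flood warning | dam release): 0.39×0.92 + 0.71×0.08 = 0.415600
Posterior = 0.056800 / 0.415600 ≈ 0.1367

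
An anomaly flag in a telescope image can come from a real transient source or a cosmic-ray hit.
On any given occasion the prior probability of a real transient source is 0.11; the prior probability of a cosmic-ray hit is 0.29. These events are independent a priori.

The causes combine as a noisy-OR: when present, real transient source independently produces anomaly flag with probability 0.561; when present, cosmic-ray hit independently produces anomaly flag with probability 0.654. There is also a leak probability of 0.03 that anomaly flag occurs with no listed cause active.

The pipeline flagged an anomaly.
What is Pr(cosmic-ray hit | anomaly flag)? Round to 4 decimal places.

Pr(cosmic-ray hit | anomaly flag) ≈ 0.7569

Under noisy-OR, P(anomaly flag | causes) = 1 − (1−0.03)·∏(1−qᵢ) over the active causes.
Sum P(anomaly flag|·) weighted by the priors over the 4 (real transient source, cosmic-ray hit) configurations:
  P(anomaly flag) = 0.03·0.89·0.71 + 0.66438·0.89·0.29 + 0.57417·0.11·0.71 + 0.852663·0.11·0.29
        = 0.018957 + 0.171476 + 0.044843 + 0.027200 = 0.262476
The terms with cosmic-ray hit present sum to 0.198676, so
  P(cosmic-ray hit | anomaly flag) = 0.198676 / 0.262476 ≈ 0.7569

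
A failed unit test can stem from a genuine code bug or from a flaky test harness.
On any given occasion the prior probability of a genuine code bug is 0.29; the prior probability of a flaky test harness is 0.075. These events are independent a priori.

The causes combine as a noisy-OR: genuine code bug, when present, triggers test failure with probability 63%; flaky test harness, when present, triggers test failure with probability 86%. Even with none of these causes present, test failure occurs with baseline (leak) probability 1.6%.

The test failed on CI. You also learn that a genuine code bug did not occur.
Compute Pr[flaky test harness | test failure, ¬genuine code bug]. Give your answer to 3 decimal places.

Under noisy-OR, P(test failure | causes) = 1 − (1−0.016)·∏(1−qᵢ) over the active causes.
Enumerate both values of flaky test harness and weight by the priors:
  P(test failure | ¬genuine code bug) = 0.016×0.925 + 0.86224×0.075
        = 0.014800 + 0.064668 = 0.079468
Configurations with flaky test harness contribute 0.064668, so
  P(flaky test harness | test failure, ¬genuine code bug) = 0.064668 / 0.079468 ≈ 0.814

Pr[flaky test harness | test failure, ¬genuine code bug] ≈ 0.814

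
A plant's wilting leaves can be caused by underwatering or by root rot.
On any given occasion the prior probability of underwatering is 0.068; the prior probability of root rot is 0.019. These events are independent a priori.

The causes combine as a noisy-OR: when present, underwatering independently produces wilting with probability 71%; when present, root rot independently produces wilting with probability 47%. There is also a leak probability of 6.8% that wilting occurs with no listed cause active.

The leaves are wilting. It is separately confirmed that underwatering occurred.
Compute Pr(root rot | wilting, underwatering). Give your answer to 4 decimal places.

Under noisy-OR, P(wilting | causes) = 1 − (1−0.068)·∏(1−qᵢ) over the active causes.
P(wilting | underwatering) = 0.72972·0.981 + 0.856752·0.019 = 0.715855 + 0.016278 = 0.732133
Of this, 0.016278 comes from 0.856752·0.019 (the root rot=true cases).
Hence the posterior is 0.016278/0.732133 ≈ 0.0222.

Pr(root rot | wilting, underwatering) ≈ 0.0222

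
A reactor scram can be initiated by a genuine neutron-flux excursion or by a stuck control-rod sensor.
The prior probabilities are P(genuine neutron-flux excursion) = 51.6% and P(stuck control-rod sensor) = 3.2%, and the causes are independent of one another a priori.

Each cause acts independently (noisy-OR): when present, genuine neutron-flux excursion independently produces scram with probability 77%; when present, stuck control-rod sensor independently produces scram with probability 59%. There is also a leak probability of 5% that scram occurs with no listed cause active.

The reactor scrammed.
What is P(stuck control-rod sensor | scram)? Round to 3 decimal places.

P(stuck control-rod sensor | scram) ≈ 0.056

Under noisy-OR, P(scram | causes) = 1 − (1−0.05)·∏(1−qᵢ) over the active causes.
By total probability over the 4 (genuine neutron-flux excursion, stuck control-rod sensor) configurations:
  P(scram) = 0.05·0.484·0.968 + 0.6105·0.484·0.032 + 0.7815·0.516·0.968 + 0.910415·0.516·0.032
        = 0.023426 + 0.009455 + 0.390350 + 0.015033 = 0.438264
Keeping only the stuck control-rod sensor-present terms gives 0.024488, so
  P(stuck control-rod sensor | scram) = 0.024488 / 0.438264 ≈ 0.056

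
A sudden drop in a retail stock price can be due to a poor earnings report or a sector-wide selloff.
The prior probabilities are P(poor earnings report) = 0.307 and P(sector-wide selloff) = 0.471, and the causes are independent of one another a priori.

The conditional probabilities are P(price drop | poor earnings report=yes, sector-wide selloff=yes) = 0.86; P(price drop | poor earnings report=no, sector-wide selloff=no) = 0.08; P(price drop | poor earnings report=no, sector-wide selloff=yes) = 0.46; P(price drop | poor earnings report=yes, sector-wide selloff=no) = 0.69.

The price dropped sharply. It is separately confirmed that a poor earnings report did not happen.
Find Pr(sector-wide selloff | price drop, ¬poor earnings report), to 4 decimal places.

Numerator (weight on configurations with sector-wide selloff): 0.46×0.471 = 0.216660
The normalizing constant is 0.08×0.529 + 0.46×0.471 = 0.258980
P(sector-wide selloff | price drop, ¬poor earnings report) = 0.216660/0.258980 ≈ 0.8366

Pr(sector-wide selloff | price drop, ¬poor earnings report) ≈ 0.8366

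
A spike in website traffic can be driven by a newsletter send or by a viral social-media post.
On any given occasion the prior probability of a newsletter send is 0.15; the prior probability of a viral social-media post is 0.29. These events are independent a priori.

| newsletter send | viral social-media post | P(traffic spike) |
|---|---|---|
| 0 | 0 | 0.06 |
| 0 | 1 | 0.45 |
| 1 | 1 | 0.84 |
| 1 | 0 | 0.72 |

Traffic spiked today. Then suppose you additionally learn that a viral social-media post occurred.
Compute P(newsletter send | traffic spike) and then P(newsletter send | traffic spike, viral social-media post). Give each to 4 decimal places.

Enumerate the 4 (newsletter send, viral social-media post) configurations and weight by the priors:
  P(traffic spike) = 0.06*0.85*0.71 + 0.45*0.85*0.29 + 0.72*0.15*0.71 + 0.84*0.15*0.29
        = 0.036210 + 0.110925 + 0.076680 + 0.036540 = 0.260355
Keeping only the newsletter send-present terms gives 0.113220, so
  P(newsletter send | traffic spike) = 0.113220 / 0.260355 ≈ 0.4349

With the extra evidence:
Enumerate both values of newsletter send and weight by the priors:
  P(traffic spike | viral social-media post) = 0.45*0.85 + 0.84*0.15
        = 0.382500 + 0.126000 = 0.508500
The terms with newsletter send present sum to 0.126000, so
  P(newsletter send | traffic spike, viral social-media post) = 0.126000 / 0.508500 ≈ 0.2478
Conditioning on viral social-media post lowers the posterior on newsletter send: the classic explaining-away effect in a common-effect structure.

P(newsletter send | traffic spike) ≈ 0.4349; P(newsletter send | traffic spike, viral social-media post) ≈ 0.2478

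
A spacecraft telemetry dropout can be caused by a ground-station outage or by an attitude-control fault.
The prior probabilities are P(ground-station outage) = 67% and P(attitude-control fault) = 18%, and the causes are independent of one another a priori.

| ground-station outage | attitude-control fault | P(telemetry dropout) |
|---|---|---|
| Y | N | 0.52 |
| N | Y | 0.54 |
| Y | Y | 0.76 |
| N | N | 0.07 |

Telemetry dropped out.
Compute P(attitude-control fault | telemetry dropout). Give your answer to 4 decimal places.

Enumerate the 4 (ground-station outage, attitude-control fault) configurations and weight by the priors:
  P(telemetry dropout) = 0.07·0.33·0.82 + 0.54·0.33·0.18 + 0.52·0.67·0.82 + 0.76·0.67·0.18
        = 0.018942 + 0.032076 + 0.285688 + 0.091656 = 0.428362
Keeping only the attitude-control fault-present terms gives 0.123732, so
  P(attitude-control fault | telemetry dropout) = 0.123732 / 0.428362 ≈ 0.2888

P(attitude-control fault | telemetry dropout) ≈ 0.2888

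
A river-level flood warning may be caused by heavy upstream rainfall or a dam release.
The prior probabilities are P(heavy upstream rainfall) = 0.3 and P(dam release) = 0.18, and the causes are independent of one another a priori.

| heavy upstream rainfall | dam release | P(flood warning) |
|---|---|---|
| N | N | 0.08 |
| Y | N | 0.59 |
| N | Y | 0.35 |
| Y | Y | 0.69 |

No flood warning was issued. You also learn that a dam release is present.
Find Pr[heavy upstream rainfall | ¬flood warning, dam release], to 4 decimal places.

Pr[heavy upstream rainfall | ¬flood warning, dam release] ≈ 0.1697

Numerator (weight on configurations with heavy upstream rainfall): 0.31*0.3 = 0.093000
The normalizing constant is 0.65*0.7 + 0.31*0.3 = 0.548000
P(heavy upstream rainfall | ¬flood warning, dam release) = 0.093000/0.548000 ≈ 0.1697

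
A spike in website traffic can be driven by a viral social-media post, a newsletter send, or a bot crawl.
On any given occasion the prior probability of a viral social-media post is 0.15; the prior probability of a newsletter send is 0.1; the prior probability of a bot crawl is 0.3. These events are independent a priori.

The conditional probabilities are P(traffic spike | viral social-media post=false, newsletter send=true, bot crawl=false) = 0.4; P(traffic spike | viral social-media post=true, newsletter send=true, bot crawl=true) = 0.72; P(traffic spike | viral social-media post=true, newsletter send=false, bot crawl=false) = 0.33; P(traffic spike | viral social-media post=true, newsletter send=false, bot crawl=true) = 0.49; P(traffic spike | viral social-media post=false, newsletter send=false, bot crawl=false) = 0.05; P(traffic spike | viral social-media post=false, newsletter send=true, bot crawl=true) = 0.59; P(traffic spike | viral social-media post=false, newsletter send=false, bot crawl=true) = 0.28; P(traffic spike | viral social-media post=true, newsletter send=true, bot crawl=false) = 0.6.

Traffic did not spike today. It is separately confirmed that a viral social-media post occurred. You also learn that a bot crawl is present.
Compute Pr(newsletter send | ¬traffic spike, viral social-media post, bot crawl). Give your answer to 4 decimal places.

Pr(newsletter send | ¬traffic spike, viral social-media post, bot crawl) ≈ 0.0575

P(¬traffic spike | viral social-media post, bot crawl) = 0.51·0.9 + 0.28·0.1 = 0.459000 + 0.028000 = 0.487000
Restricting to configurations with newsletter send present: 0.28·0.1 = 0.028000.
Hence the posterior is 0.028000/0.487000 ≈ 0.0575.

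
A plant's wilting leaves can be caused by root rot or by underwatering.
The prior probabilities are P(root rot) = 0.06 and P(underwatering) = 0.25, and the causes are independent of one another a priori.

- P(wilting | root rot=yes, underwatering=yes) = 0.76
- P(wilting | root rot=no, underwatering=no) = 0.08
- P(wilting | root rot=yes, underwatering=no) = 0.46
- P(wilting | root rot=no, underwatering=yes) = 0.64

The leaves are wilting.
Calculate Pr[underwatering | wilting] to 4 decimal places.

Pr[underwatering | wilting] ≈ 0.6773

Sum P(wilting|·) weighted by the priors over the 4 (root rot, underwatering) configurations:
  P(wilting) = 0.08·0.94·0.75 + 0.64·0.94·0.25 + 0.46·0.06·0.75 + 0.76·0.06·0.25
        = 0.056400 + 0.150400 + 0.020700 + 0.011400 = 0.238900
Configurations with underwatering contribute 0.161800, so
  P(underwatering | wilting) = 0.161800 / 0.238900 ≈ 0.6773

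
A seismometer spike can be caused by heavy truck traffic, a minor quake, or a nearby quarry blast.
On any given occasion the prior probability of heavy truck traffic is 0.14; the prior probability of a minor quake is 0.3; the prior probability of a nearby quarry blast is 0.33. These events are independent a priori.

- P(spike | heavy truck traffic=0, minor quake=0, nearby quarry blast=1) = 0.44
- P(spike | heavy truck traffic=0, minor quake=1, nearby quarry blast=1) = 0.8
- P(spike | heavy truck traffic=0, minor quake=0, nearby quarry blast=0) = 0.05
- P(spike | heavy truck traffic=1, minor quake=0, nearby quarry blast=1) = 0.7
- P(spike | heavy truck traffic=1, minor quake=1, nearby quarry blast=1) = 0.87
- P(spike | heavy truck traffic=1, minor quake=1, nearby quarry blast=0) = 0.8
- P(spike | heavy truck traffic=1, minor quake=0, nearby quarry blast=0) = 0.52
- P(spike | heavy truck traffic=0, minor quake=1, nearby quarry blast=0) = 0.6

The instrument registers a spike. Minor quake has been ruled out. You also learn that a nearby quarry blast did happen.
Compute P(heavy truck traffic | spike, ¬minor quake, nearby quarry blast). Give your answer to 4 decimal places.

P(spike | ¬minor quake, nearby quarry blast) = 0.44*0.86 + 0.7*0.14 = 0.378400 + 0.098000 = 0.476400
The heavy truck traffic-present share is 0.7*0.14 = 0.098000.
Hence the posterior is 0.098000/0.476400 ≈ 0.2057.

P(heavy truck traffic | spike, ¬minor quake, nearby quarry blast) ≈ 0.2057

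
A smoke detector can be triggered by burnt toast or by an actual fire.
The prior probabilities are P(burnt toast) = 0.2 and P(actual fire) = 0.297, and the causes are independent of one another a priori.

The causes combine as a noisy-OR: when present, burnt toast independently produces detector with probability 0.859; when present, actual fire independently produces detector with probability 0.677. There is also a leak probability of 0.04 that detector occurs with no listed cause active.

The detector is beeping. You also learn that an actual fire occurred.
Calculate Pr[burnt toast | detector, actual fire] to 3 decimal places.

Under noisy-OR, P(detector | causes) = 1 − (1−0.04)·∏(1−qᵢ) over the active causes.
Enumerate both values of burnt toast and weight by the priors:
  P(detector | actual fire) = 0.68992*0.8 + 0.956279*0.2
        = 0.551936 + 0.191256 = 0.743192
Configurations with burnt toast contribute 0.191256, so
  P(burnt toast | detector, actual fire) = 0.191256 / 0.743192 ≈ 0.257

Pr[burnt toast | detector, actual fire] ≈ 0.257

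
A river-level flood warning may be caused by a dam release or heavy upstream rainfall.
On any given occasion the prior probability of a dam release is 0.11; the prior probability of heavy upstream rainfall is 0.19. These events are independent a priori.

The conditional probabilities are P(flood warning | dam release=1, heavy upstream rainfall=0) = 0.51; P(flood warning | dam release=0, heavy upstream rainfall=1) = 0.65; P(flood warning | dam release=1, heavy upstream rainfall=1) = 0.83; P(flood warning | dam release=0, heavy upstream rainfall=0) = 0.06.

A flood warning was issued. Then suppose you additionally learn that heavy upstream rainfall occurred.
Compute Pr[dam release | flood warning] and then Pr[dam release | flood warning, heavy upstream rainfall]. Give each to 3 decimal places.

P(flood warning) = 0.06·0.89·0.81 + 0.65·0.89·0.19 + 0.51·0.11·0.81 + 0.83·0.11·0.19 = 0.043254 + 0.109915 + 0.045441 + 0.017347 = 0.215957
Of this, 0.062788 comes from 0.045441 + 0.017347 (the dam release=true cases).
P(dam release | flood warning) = 0.062788 / 0.215957 ≈ 0.291

Now condition on the additional information:
For the numerator, keep only dam release=true terms: 0.83·0.11 = 0.091300
The normalizing constant is 0.65·0.89 + 0.83·0.11 = 0.669800
Posterior = 0.091300 / 0.669800 ≈ 0.136
This is intercausal reasoning (explaining away): once heavy upstream rainfall accounts for the flood warning, dam release becomes less likely.

Pr[dam release | flood warning] ≈ 0.291; Pr[dam release | flood warning, heavy upstream rainfall] ≈ 0.136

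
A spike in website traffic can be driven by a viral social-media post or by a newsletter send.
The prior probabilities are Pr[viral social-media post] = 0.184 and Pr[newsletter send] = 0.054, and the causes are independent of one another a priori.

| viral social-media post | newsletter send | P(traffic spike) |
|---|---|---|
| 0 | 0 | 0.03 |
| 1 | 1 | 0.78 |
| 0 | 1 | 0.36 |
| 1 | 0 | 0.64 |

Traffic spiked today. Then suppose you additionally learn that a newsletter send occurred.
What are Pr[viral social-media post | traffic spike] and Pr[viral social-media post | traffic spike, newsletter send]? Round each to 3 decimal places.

Pr[viral social-media post | traffic spike] ≈ 0.753; Pr[viral social-media post | traffic spike, newsletter send] ≈ 0.328

Sum P(traffic spike|·) weighted by the priors over the 4 (viral social-media post, newsletter send) configurations:
  P(traffic spike) = 0.03*0.816*0.946 + 0.36*0.816*0.054 + 0.64*0.184*0.946 + 0.78*0.184*0.054
        = 0.023158 + 0.015863 + 0.111401 + 0.007750 = 0.158172
The terms with viral social-media post present sum to 0.119151, so
  P(viral social-media post | traffic spike) = 0.119151 / 0.158172 ≈ 0.753

Now condition on the additional information:
P(traffic spike | newsletter send) = 0.36*0.816 + 0.78*0.184 = 0.293760 + 0.143520 = 0.437280
The viral social-media post-present share is 0.78*0.184 = 0.143520.
P(viral social-media post | traffic spike, newsletter send) = 0.143520 / 0.437280 ≈ 0.328
This is intercausal reasoning (explaining away): once newsletter send accounts for the traffic spike, viral social-media post becomes less likely.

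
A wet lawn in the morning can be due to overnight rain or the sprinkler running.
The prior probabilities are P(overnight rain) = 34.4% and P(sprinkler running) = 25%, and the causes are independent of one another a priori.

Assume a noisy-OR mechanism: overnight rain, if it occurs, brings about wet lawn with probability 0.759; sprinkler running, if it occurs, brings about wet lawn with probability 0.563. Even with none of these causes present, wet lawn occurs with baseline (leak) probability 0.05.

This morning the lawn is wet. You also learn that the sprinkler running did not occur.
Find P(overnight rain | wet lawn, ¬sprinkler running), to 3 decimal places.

P(overnight rain | wet lawn, ¬sprinkler running) ≈ 0.890

Under noisy-OR, P(wet lawn | causes) = 1 − (1−0.05)·∏(1−qᵢ) over the active causes.
Weight on overnight rain=true, given the evidence: 0.77105×0.344 = 0.265241
Normalizer over all consistent configurations: 0.05×0.656 + 0.77105×0.344 = 0.298041
P(overnight rain | wet lawn, ¬sprinkler running) = 0.265241/0.298041 ≈ 0.890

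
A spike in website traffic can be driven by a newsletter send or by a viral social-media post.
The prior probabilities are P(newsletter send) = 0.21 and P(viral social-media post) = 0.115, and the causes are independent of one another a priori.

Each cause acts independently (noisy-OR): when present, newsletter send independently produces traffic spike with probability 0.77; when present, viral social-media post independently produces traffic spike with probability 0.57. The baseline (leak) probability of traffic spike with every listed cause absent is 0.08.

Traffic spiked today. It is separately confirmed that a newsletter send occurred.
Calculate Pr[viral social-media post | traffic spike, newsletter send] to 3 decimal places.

Pr[viral social-media post | traffic spike, newsletter send] ≈ 0.130

Under noisy-OR, P(traffic spike | causes) = 1 − (1−0.08)·∏(1−qᵢ) over the active causes.
P(traffic spike | newsletter send) = 0.7884·0.885 + 0.909012·0.115 = 0.697734 + 0.104536 = 0.802270
The viral social-media post-present share is 0.909012·0.115 = 0.104536.
Hence the posterior is 0.104536/0.802270 ≈ 0.130.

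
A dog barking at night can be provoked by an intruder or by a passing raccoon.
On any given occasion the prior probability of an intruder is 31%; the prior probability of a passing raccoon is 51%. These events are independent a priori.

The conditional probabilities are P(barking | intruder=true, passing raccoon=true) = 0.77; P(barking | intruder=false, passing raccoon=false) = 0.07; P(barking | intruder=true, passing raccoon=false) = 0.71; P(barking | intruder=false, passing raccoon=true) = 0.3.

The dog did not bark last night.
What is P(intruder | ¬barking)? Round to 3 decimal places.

P(intruder | ¬barking) ≈ 0.125

P(¬barking) = 0.93×0.69×0.49 + 0.7×0.69×0.51 + 0.29×0.31×0.49 + 0.23×0.31×0.51 = 0.314433 + 0.246330 + 0.044051 + 0.036363 = 0.641177
Of this, 0.080414 comes from 0.044051 + 0.036363 (the intruder=true cases).
Hence the posterior is 0.080414/0.641177 ≈ 0.125.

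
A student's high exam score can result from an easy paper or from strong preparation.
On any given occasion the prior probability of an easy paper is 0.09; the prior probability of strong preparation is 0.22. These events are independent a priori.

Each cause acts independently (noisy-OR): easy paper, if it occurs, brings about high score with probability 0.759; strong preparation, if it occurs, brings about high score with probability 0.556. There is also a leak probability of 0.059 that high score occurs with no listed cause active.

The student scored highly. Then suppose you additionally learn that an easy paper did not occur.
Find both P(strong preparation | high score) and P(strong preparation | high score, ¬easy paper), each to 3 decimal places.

P(strong preparation | high score) ≈ 0.583; P(strong preparation | high score, ¬easy paper) ≈ 0.736

Under noisy-OR, P(high score | causes) = 1 − (1−0.059)·∏(1−qᵢ) over the active causes.
Enumerate the 4 (easy paper, strong preparation) configurations and weight by the priors:
  P(high score) = 0.059·0.91·0.78 + 0.582196·0.91·0.22 + 0.773219·0.09·0.78 + 0.899309·0.09·0.22
        = 0.041878 + 0.116556 + 0.054280 + 0.017806 = 0.230520
The terms with strong preparation present sum to 0.134362, so
  P(strong preparation | high score) = 0.134362 / 0.230520 ≈ 0.583

With the extra evidence:
Numerator (weight on configurations with strong preparation): 0.582196*0.22 = 0.128083
Denominator P(high score | ¬easy paper): 0.059*0.78 + 0.582196*0.22 = 0.174103
Posterior = 0.128083 / 0.174103 ≈ 0.736
Ruling out easy paper raises the posterior on strong preparation — the flip side of explaining away.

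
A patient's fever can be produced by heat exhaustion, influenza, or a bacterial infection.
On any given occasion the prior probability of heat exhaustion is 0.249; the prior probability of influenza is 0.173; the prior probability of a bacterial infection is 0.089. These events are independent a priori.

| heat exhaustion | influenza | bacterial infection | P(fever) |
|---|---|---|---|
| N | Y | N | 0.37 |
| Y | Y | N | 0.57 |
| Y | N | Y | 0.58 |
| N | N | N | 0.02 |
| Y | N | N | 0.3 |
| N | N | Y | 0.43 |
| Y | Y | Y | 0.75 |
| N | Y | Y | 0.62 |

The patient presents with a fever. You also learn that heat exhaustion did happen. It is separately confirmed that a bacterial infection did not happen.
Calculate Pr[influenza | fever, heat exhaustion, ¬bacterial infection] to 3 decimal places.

Enumerate both values of influenza and weight by the priors:
  P(fever | heat exhaustion, ¬bacterial infection) = 0.3*0.827 + 0.57*0.173
        = 0.248100 + 0.098610 = 0.346710
Configurations with influenza contribute 0.098610, so
  P(influenza | fever, heat exhaustion, ¬bacterial infection) = 0.098610 / 0.346710 ≈ 0.284

Pr[influenza | fever, heat exhaustion, ¬bacterial infection] ≈ 0.284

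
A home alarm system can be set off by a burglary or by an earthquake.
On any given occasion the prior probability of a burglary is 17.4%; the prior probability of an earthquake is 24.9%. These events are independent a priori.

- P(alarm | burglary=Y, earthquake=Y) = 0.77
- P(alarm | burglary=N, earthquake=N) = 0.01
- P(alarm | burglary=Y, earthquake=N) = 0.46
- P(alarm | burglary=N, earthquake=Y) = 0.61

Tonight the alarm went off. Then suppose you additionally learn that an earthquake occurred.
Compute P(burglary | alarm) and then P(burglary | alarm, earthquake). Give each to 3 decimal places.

For the numerator, keep only burglary=true terms: 0.060110 + 0.033361 = 0.093471
Normalizer over all consistent configurations: 0.01*0.826*0.751 + 0.61*0.826*0.249 + 0.46*0.174*0.751 + 0.77*0.174*0.249 = 0.225135
Posterior = 0.093471 / 0.225135 ≈ 0.415

Now condition on the additional information:
P(alarm | earthquake) = 0.61·0.826 + 0.77·0.174 = 0.503860 + 0.133980 = 0.637840
The burglary-present share is 0.77·0.174 = 0.133980.
So P(burglary | alarm, earthquake) = 0.133980/0.637840 ≈ 0.210.
This is intercausal reasoning (explaining away): once earthquake accounts for the alarm, burglary becomes less likely.

P(burglary | alarm) ≈ 0.415; P(burglary | alarm, earthquake) ≈ 0.210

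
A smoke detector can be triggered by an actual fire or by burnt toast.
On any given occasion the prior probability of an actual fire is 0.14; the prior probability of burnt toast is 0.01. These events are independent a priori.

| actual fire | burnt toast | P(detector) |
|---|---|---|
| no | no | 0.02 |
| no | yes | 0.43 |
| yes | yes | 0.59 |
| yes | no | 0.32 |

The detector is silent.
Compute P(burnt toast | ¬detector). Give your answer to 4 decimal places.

By total probability over the 4 (actual fire, burnt toast) configurations:
  P(¬detector) = 0.98*0.86*0.99 + 0.57*0.86*0.01 + 0.68*0.14*0.99 + 0.41*0.14*0.01
        = 0.834372 + 0.004902 + 0.094248 + 0.000574 = 0.934096
The terms with burnt toast present sum to 0.005476, so
  P(burnt toast | ¬detector) = 0.005476 / 0.934096 ≈ 0.0059

P(burnt toast | ¬detector) ≈ 0.0059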